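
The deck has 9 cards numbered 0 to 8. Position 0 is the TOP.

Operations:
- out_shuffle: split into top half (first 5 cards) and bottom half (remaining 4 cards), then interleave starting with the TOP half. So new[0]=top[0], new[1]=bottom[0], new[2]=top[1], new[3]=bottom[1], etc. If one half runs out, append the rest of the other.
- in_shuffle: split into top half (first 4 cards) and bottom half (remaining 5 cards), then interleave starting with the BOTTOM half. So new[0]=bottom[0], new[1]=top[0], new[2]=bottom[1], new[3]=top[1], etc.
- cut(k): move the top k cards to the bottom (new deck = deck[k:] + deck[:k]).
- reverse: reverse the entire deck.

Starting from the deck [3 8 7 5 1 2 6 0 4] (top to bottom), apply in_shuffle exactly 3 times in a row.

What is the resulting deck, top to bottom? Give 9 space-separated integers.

Answer: 0 6 2 1 5 7 8 3 4

Derivation:
After op 1 (in_shuffle): [1 3 2 8 6 7 0 5 4]
After op 2 (in_shuffle): [6 1 7 3 0 2 5 8 4]
After op 3 (in_shuffle): [0 6 2 1 5 7 8 3 4]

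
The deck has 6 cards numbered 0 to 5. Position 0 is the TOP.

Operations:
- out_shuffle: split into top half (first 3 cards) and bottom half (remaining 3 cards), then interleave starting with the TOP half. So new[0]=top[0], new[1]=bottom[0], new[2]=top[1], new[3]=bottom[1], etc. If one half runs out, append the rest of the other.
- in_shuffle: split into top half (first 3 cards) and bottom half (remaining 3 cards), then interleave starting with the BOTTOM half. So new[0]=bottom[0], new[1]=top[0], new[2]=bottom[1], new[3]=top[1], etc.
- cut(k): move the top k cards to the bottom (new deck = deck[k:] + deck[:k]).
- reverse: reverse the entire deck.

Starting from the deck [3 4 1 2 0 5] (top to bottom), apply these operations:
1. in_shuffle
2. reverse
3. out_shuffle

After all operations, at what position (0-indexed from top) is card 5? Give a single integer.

After op 1 (in_shuffle): [2 3 0 4 5 1]
After op 2 (reverse): [1 5 4 0 3 2]
After op 3 (out_shuffle): [1 0 5 3 4 2]
Card 5 is at position 2.

Answer: 2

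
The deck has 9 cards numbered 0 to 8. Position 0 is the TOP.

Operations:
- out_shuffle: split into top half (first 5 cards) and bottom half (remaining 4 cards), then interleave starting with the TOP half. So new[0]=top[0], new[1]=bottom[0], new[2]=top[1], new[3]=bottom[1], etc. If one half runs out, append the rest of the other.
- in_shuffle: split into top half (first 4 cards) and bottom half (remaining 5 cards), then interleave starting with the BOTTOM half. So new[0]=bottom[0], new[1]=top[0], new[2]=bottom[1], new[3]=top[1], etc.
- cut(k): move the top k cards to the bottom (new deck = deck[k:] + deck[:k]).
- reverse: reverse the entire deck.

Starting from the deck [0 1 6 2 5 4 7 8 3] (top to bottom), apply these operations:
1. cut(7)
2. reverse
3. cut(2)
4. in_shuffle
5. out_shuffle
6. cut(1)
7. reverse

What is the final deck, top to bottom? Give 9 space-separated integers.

Answer: 0 8 4 2 1 3 7 5 6

Derivation:
After op 1 (cut(7)): [8 3 0 1 6 2 5 4 7]
After op 2 (reverse): [7 4 5 2 6 1 0 3 8]
After op 3 (cut(2)): [5 2 6 1 0 3 8 7 4]
After op 4 (in_shuffle): [0 5 3 2 8 6 7 1 4]
After op 5 (out_shuffle): [0 6 5 7 3 1 2 4 8]
After op 6 (cut(1)): [6 5 7 3 1 2 4 8 0]
After op 7 (reverse): [0 8 4 2 1 3 7 5 6]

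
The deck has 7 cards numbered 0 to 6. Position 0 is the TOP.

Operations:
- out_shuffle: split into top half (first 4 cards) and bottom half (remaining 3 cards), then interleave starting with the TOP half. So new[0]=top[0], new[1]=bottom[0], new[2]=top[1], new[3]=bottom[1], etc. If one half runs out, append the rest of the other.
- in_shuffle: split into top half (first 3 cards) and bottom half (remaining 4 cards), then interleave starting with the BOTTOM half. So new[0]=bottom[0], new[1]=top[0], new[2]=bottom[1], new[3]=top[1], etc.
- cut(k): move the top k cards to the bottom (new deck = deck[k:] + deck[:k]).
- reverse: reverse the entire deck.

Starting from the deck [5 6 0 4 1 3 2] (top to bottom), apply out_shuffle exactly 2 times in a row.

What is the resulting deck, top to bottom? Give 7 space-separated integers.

Answer: 5 0 1 2 6 4 3

Derivation:
After op 1 (out_shuffle): [5 1 6 3 0 2 4]
After op 2 (out_shuffle): [5 0 1 2 6 4 3]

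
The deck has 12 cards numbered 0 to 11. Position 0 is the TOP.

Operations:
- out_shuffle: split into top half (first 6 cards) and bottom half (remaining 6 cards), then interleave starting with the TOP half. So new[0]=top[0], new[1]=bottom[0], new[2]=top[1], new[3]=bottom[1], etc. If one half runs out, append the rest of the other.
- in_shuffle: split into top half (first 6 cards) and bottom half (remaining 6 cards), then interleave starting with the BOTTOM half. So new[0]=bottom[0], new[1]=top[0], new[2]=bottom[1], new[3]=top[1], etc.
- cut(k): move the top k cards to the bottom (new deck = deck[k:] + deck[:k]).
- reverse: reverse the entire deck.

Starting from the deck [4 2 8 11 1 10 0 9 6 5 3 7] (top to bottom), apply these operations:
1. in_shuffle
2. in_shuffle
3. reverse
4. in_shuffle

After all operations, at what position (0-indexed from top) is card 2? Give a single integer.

Answer: 9

Derivation:
After op 1 (in_shuffle): [0 4 9 2 6 8 5 11 3 1 7 10]
After op 2 (in_shuffle): [5 0 11 4 3 9 1 2 7 6 10 8]
After op 3 (reverse): [8 10 6 7 2 1 9 3 4 11 0 5]
After op 4 (in_shuffle): [9 8 3 10 4 6 11 7 0 2 5 1]
Card 2 is at position 9.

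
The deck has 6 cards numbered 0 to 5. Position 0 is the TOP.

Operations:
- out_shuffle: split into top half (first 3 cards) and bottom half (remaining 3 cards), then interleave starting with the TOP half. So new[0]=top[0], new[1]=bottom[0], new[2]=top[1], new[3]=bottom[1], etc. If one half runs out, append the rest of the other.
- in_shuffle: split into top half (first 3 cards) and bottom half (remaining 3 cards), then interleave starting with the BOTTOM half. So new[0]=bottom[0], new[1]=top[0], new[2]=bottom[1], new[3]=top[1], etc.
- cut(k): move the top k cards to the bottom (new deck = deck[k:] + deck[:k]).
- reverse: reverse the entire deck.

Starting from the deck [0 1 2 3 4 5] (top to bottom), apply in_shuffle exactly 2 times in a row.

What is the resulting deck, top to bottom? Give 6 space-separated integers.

Answer: 1 3 5 0 2 4

Derivation:
After op 1 (in_shuffle): [3 0 4 1 5 2]
After op 2 (in_shuffle): [1 3 5 0 2 4]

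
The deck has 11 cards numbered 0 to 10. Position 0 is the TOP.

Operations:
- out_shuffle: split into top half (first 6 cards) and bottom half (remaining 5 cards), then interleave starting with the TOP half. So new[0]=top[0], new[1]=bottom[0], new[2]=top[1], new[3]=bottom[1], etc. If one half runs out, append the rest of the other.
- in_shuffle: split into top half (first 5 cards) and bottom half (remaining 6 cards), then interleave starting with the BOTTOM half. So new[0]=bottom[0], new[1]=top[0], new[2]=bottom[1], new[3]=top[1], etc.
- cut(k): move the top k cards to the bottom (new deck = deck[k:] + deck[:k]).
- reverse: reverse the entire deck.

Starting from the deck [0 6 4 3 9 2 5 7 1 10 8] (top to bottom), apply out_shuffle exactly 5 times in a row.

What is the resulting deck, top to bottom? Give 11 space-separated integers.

After op 1 (out_shuffle): [0 5 6 7 4 1 3 10 9 8 2]
After op 2 (out_shuffle): [0 3 5 10 6 9 7 8 4 2 1]
After op 3 (out_shuffle): [0 7 3 8 5 4 10 2 6 1 9]
After op 4 (out_shuffle): [0 10 7 2 3 6 8 1 5 9 4]
After op 5 (out_shuffle): [0 8 10 1 7 5 2 9 3 4 6]

Answer: 0 8 10 1 7 5 2 9 3 4 6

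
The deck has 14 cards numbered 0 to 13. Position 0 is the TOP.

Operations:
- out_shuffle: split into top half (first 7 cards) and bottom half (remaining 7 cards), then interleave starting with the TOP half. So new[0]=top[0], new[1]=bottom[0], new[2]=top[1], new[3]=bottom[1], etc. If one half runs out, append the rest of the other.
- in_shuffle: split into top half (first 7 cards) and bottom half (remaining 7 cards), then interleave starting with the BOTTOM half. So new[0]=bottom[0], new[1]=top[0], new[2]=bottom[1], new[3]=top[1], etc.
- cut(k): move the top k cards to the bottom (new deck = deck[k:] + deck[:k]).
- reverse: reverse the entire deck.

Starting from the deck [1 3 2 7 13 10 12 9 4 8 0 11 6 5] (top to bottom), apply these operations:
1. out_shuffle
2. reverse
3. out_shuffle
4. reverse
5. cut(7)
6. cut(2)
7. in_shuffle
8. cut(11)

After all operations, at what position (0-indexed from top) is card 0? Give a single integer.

After op 1 (out_shuffle): [1 9 3 4 2 8 7 0 13 11 10 6 12 5]
After op 2 (reverse): [5 12 6 10 11 13 0 7 8 2 4 3 9 1]
After op 3 (out_shuffle): [5 7 12 8 6 2 10 4 11 3 13 9 0 1]
After op 4 (reverse): [1 0 9 13 3 11 4 10 2 6 8 12 7 5]
After op 5 (cut(7)): [10 2 6 8 12 7 5 1 0 9 13 3 11 4]
After op 6 (cut(2)): [6 8 12 7 5 1 0 9 13 3 11 4 10 2]
After op 7 (in_shuffle): [9 6 13 8 3 12 11 7 4 5 10 1 2 0]
After op 8 (cut(11)): [1 2 0 9 6 13 8 3 12 11 7 4 5 10]
Card 0 is at position 2.

Answer: 2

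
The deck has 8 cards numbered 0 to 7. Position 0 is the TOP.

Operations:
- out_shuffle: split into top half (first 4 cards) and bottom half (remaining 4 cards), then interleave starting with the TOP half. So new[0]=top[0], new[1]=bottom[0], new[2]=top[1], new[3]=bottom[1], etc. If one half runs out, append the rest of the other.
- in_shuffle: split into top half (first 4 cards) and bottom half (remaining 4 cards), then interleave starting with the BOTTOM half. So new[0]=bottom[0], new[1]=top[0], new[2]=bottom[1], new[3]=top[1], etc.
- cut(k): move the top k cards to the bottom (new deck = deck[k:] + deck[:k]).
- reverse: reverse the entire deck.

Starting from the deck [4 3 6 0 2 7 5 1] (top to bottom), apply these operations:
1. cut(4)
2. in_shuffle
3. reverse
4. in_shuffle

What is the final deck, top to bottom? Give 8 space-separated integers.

Answer: 7 1 3 0 2 5 4 6

Derivation:
After op 1 (cut(4)): [2 7 5 1 4 3 6 0]
After op 2 (in_shuffle): [4 2 3 7 6 5 0 1]
After op 3 (reverse): [1 0 5 6 7 3 2 4]
After op 4 (in_shuffle): [7 1 3 0 2 5 4 6]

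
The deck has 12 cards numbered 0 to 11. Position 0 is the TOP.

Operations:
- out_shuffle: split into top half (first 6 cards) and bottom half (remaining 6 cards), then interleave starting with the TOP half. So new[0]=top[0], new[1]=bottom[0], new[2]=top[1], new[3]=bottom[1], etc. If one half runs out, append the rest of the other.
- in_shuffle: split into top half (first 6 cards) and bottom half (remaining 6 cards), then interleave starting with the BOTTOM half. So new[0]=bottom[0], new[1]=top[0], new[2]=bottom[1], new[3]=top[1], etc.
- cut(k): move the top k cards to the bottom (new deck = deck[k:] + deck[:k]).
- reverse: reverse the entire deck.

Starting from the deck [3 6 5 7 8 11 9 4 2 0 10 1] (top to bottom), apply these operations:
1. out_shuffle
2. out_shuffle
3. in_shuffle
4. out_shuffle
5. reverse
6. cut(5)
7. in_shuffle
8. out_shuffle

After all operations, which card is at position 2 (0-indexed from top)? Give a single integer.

Answer: 7

Derivation:
After op 1 (out_shuffle): [3 9 6 4 5 2 7 0 8 10 11 1]
After op 2 (out_shuffle): [3 7 9 0 6 8 4 10 5 11 2 1]
After op 3 (in_shuffle): [4 3 10 7 5 9 11 0 2 6 1 8]
After op 4 (out_shuffle): [4 11 3 0 10 2 7 6 5 1 9 8]
After op 5 (reverse): [8 9 1 5 6 7 2 10 0 3 11 4]
After op 6 (cut(5)): [7 2 10 0 3 11 4 8 9 1 5 6]
After op 7 (in_shuffle): [4 7 8 2 9 10 1 0 5 3 6 11]
After op 8 (out_shuffle): [4 1 7 0 8 5 2 3 9 6 10 11]
Position 2: card 7.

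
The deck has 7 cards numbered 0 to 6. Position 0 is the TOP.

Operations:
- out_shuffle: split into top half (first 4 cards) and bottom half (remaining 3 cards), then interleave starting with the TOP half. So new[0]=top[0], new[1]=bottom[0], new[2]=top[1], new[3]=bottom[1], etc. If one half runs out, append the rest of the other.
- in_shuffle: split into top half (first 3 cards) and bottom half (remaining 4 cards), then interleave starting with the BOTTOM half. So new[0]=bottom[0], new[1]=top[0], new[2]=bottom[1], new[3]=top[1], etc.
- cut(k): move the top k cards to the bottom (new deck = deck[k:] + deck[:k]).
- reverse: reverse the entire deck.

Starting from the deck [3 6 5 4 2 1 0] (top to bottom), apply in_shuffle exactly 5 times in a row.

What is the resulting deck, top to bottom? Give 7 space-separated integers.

Answer: 6 4 1 3 5 2 0

Derivation:
After op 1 (in_shuffle): [4 3 2 6 1 5 0]
After op 2 (in_shuffle): [6 4 1 3 5 2 0]
After op 3 (in_shuffle): [3 6 5 4 2 1 0]
After op 4 (in_shuffle): [4 3 2 6 1 5 0]
After op 5 (in_shuffle): [6 4 1 3 5 2 0]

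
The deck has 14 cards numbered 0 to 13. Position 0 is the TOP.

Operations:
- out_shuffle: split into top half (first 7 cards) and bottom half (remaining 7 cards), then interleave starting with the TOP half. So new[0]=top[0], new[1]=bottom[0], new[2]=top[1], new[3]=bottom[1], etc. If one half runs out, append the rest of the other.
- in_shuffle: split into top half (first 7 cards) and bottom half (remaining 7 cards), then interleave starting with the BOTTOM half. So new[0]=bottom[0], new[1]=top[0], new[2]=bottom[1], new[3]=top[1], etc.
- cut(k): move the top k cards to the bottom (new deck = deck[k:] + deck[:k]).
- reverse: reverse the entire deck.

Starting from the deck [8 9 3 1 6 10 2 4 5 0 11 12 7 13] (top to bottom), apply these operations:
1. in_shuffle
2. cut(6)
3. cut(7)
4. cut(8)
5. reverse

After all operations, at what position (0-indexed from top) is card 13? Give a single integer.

Answer: 8

Derivation:
After op 1 (in_shuffle): [4 8 5 9 0 3 11 1 12 6 7 10 13 2]
After op 2 (cut(6)): [11 1 12 6 7 10 13 2 4 8 5 9 0 3]
After op 3 (cut(7)): [2 4 8 5 9 0 3 11 1 12 6 7 10 13]
After op 4 (cut(8)): [1 12 6 7 10 13 2 4 8 5 9 0 3 11]
After op 5 (reverse): [11 3 0 9 5 8 4 2 13 10 7 6 12 1]
Card 13 is at position 8.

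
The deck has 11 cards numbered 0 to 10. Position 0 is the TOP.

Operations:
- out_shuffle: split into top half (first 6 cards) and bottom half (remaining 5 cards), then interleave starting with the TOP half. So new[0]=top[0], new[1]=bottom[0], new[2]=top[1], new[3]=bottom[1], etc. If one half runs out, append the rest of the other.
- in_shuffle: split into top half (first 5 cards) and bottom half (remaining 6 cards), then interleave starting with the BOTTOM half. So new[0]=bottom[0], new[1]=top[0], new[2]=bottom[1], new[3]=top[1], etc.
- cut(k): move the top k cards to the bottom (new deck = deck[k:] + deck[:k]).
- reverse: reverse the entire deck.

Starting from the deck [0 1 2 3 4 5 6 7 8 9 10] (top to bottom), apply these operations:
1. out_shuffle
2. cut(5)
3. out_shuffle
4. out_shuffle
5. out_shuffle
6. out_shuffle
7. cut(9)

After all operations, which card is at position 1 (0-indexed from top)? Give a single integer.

After op 1 (out_shuffle): [0 6 1 7 2 8 3 9 4 10 5]
After op 2 (cut(5)): [8 3 9 4 10 5 0 6 1 7 2]
After op 3 (out_shuffle): [8 0 3 6 9 1 4 7 10 2 5]
After op 4 (out_shuffle): [8 4 0 7 3 10 6 2 9 5 1]
After op 5 (out_shuffle): [8 6 4 2 0 9 7 5 3 1 10]
After op 6 (out_shuffle): [8 7 6 5 4 3 2 1 0 10 9]
After op 7 (cut(9)): [10 9 8 7 6 5 4 3 2 1 0]
Position 1: card 9.

Answer: 9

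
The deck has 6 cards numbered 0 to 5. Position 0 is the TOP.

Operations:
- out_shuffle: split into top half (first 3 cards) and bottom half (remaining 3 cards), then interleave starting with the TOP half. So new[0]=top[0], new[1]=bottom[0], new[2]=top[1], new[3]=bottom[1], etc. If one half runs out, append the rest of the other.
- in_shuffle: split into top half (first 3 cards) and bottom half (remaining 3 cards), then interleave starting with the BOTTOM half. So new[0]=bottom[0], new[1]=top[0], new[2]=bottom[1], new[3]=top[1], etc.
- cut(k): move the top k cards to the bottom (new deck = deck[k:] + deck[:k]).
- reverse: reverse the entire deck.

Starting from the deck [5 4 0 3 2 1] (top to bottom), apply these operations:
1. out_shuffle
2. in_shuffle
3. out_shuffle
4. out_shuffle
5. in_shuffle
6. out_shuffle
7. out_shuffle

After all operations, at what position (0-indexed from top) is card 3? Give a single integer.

Answer: 5

Derivation:
After op 1 (out_shuffle): [5 3 4 2 0 1]
After op 2 (in_shuffle): [2 5 0 3 1 4]
After op 3 (out_shuffle): [2 3 5 1 0 4]
After op 4 (out_shuffle): [2 1 3 0 5 4]
After op 5 (in_shuffle): [0 2 5 1 4 3]
After op 6 (out_shuffle): [0 1 2 4 5 3]
After op 7 (out_shuffle): [0 4 1 5 2 3]
Card 3 is at position 5.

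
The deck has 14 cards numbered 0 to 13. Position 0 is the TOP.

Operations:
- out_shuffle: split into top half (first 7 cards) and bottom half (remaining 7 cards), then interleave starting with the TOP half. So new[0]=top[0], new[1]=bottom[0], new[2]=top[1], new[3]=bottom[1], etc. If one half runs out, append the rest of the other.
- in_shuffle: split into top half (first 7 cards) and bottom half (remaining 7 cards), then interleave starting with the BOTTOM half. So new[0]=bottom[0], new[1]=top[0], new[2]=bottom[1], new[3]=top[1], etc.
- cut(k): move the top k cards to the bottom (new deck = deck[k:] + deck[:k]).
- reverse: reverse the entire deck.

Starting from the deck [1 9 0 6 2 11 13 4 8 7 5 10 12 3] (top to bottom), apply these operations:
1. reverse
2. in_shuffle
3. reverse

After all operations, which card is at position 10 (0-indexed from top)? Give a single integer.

Answer: 12

Derivation:
After op 1 (reverse): [3 12 10 5 7 8 4 13 11 2 6 0 9 1]
After op 2 (in_shuffle): [13 3 11 12 2 10 6 5 0 7 9 8 1 4]
After op 3 (reverse): [4 1 8 9 7 0 5 6 10 2 12 11 3 13]
Position 10: card 12.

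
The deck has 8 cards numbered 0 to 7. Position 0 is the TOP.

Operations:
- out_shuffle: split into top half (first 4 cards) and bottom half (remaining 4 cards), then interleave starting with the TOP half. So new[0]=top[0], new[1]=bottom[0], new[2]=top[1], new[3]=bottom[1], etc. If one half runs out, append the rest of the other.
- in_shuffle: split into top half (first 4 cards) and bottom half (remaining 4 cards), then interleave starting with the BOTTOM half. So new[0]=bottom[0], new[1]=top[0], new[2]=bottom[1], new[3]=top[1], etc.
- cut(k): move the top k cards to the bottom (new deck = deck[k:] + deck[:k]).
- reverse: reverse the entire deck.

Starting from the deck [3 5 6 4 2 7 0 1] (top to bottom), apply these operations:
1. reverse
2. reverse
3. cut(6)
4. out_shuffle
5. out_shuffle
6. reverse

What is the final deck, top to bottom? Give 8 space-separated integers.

After op 1 (reverse): [1 0 7 2 4 6 5 3]
After op 2 (reverse): [3 5 6 4 2 7 0 1]
After op 3 (cut(6)): [0 1 3 5 6 4 2 7]
After op 4 (out_shuffle): [0 6 1 4 3 2 5 7]
After op 5 (out_shuffle): [0 3 6 2 1 5 4 7]
After op 6 (reverse): [7 4 5 1 2 6 3 0]

Answer: 7 4 5 1 2 6 3 0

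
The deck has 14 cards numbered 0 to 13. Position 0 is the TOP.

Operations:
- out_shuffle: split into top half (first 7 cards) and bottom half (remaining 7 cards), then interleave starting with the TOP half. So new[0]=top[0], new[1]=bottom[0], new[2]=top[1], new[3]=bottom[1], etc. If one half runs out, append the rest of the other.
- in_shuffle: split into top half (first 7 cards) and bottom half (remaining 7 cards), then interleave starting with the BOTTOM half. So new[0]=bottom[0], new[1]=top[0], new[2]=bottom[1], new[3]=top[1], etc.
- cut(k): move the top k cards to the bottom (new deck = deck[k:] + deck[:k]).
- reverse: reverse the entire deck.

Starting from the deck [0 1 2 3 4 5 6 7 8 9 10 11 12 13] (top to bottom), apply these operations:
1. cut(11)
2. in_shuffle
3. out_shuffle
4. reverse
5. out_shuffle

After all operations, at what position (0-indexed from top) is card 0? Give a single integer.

Answer: 11

Derivation:
After op 1 (cut(11)): [11 12 13 0 1 2 3 4 5 6 7 8 9 10]
After op 2 (in_shuffle): [4 11 5 12 6 13 7 0 8 1 9 2 10 3]
After op 3 (out_shuffle): [4 0 11 8 5 1 12 9 6 2 13 10 7 3]
After op 4 (reverse): [3 7 10 13 2 6 9 12 1 5 8 11 0 4]
After op 5 (out_shuffle): [3 12 7 1 10 5 13 8 2 11 6 0 9 4]
Card 0 is at position 11.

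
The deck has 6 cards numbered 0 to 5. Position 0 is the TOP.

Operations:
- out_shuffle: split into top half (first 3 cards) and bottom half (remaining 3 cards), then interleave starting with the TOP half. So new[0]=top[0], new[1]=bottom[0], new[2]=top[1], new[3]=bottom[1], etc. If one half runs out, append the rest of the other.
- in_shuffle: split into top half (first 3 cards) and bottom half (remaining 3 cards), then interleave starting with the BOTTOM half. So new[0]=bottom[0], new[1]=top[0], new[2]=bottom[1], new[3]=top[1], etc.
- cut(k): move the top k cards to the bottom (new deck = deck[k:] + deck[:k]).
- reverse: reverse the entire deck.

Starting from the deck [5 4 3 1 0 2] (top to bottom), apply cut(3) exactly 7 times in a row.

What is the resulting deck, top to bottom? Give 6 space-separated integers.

Answer: 1 0 2 5 4 3

Derivation:
After op 1 (cut(3)): [1 0 2 5 4 3]
After op 2 (cut(3)): [5 4 3 1 0 2]
After op 3 (cut(3)): [1 0 2 5 4 3]
After op 4 (cut(3)): [5 4 3 1 0 2]
After op 5 (cut(3)): [1 0 2 5 4 3]
After op 6 (cut(3)): [5 4 3 1 0 2]
After op 7 (cut(3)): [1 0 2 5 4 3]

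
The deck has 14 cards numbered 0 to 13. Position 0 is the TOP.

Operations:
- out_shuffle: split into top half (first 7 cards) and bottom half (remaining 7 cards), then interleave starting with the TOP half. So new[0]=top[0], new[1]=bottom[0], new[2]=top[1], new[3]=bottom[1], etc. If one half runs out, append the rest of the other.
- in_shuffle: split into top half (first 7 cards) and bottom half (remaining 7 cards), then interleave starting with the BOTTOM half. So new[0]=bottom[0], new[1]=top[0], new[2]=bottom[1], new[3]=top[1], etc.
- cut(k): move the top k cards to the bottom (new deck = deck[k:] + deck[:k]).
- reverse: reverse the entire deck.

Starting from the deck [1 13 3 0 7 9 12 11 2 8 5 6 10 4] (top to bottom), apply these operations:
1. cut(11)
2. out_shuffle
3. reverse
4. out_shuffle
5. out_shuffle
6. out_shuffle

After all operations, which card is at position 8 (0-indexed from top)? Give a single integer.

Answer: 0

Derivation:
After op 1 (cut(11)): [6 10 4 1 13 3 0 7 9 12 11 2 8 5]
After op 2 (out_shuffle): [6 7 10 9 4 12 1 11 13 2 3 8 0 5]
After op 3 (reverse): [5 0 8 3 2 13 11 1 12 4 9 10 7 6]
After op 4 (out_shuffle): [5 1 0 12 8 4 3 9 2 10 13 7 11 6]
After op 5 (out_shuffle): [5 9 1 2 0 10 12 13 8 7 4 11 3 6]
After op 6 (out_shuffle): [5 13 9 8 1 7 2 4 0 11 10 3 12 6]
Position 8: card 0.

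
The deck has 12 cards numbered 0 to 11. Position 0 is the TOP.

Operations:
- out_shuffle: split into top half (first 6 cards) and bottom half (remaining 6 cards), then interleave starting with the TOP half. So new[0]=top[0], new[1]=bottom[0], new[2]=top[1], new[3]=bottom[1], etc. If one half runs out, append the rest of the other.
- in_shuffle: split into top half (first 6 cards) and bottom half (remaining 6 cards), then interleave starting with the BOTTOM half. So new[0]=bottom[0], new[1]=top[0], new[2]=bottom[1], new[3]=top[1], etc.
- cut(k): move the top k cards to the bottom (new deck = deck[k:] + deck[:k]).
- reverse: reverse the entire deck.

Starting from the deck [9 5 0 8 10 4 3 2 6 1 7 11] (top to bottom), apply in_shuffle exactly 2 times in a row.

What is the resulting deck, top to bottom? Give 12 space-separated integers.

Answer: 1 3 8 9 7 2 10 5 11 6 4 0

Derivation:
After op 1 (in_shuffle): [3 9 2 5 6 0 1 8 7 10 11 4]
After op 2 (in_shuffle): [1 3 8 9 7 2 10 5 11 6 4 0]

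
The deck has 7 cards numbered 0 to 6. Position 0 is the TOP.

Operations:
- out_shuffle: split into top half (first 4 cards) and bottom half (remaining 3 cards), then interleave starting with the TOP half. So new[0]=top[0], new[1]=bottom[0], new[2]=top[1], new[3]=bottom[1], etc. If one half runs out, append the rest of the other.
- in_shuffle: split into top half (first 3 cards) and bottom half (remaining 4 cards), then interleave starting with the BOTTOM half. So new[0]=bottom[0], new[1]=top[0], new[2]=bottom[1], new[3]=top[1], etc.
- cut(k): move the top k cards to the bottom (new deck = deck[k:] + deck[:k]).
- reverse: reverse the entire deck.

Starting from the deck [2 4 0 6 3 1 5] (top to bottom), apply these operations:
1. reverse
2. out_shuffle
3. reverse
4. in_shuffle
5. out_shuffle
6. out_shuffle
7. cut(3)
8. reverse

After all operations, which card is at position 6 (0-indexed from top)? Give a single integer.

After op 1 (reverse): [5 1 3 6 0 4 2]
After op 2 (out_shuffle): [5 0 1 4 3 2 6]
After op 3 (reverse): [6 2 3 4 1 0 5]
After op 4 (in_shuffle): [4 6 1 2 0 3 5]
After op 5 (out_shuffle): [4 0 6 3 1 5 2]
After op 6 (out_shuffle): [4 1 0 5 6 2 3]
After op 7 (cut(3)): [5 6 2 3 4 1 0]
After op 8 (reverse): [0 1 4 3 2 6 5]
Position 6: card 5.

Answer: 5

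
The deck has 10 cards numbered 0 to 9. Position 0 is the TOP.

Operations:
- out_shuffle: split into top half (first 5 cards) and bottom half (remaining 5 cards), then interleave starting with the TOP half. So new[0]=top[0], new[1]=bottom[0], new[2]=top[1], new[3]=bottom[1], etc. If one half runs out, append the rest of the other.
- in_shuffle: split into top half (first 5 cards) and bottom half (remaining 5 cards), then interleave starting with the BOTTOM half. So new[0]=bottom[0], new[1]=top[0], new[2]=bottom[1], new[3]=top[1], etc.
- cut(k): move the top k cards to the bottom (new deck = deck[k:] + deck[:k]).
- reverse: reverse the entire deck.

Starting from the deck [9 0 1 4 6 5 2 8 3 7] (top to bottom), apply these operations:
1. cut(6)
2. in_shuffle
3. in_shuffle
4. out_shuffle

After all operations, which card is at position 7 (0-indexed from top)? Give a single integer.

Answer: 9

Derivation:
After op 1 (cut(6)): [2 8 3 7 9 0 1 4 6 5]
After op 2 (in_shuffle): [0 2 1 8 4 3 6 7 5 9]
After op 3 (in_shuffle): [3 0 6 2 7 1 5 8 9 4]
After op 4 (out_shuffle): [3 1 0 5 6 8 2 9 7 4]
Position 7: card 9.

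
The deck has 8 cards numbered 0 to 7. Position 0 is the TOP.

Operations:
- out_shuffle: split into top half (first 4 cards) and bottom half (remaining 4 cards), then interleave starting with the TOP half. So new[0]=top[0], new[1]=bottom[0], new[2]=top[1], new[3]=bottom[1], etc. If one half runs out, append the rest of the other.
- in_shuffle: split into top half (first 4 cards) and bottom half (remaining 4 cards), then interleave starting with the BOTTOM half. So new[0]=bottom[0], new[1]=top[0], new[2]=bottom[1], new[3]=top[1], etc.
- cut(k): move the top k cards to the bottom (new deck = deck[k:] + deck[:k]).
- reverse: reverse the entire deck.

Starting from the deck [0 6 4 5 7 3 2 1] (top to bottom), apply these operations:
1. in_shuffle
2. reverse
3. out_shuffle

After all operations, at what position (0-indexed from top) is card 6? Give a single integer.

After op 1 (in_shuffle): [7 0 3 6 2 4 1 5]
After op 2 (reverse): [5 1 4 2 6 3 0 7]
After op 3 (out_shuffle): [5 6 1 3 4 0 2 7]
Card 6 is at position 1.

Answer: 1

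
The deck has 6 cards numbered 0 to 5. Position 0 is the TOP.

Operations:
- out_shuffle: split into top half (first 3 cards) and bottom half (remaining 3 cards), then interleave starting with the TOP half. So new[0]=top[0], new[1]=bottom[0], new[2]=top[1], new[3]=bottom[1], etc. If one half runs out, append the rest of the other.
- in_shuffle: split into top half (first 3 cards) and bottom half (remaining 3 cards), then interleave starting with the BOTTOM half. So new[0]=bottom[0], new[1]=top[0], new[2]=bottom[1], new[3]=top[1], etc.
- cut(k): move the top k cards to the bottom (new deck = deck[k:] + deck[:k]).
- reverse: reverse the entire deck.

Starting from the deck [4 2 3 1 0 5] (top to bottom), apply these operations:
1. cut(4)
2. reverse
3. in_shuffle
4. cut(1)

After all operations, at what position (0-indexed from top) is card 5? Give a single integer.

Answer: 1

Derivation:
After op 1 (cut(4)): [0 5 4 2 3 1]
After op 2 (reverse): [1 3 2 4 5 0]
After op 3 (in_shuffle): [4 1 5 3 0 2]
After op 4 (cut(1)): [1 5 3 0 2 4]
Card 5 is at position 1.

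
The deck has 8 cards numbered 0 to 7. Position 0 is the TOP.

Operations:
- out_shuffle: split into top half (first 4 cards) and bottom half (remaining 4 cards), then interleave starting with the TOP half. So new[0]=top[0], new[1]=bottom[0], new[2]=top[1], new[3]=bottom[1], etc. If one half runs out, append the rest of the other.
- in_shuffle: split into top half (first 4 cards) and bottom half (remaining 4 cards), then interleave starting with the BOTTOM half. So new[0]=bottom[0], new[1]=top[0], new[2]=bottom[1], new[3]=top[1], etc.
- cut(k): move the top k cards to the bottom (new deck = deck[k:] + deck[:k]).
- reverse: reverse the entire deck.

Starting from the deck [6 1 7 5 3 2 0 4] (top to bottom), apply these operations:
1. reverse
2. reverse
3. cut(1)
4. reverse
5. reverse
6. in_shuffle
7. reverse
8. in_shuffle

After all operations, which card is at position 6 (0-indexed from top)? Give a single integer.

Answer: 2

Derivation:
After op 1 (reverse): [4 0 2 3 5 7 1 6]
After op 2 (reverse): [6 1 7 5 3 2 0 4]
After op 3 (cut(1)): [1 7 5 3 2 0 4 6]
After op 4 (reverse): [6 4 0 2 3 5 7 1]
After op 5 (reverse): [1 7 5 3 2 0 4 6]
After op 6 (in_shuffle): [2 1 0 7 4 5 6 3]
After op 7 (reverse): [3 6 5 4 7 0 1 2]
After op 8 (in_shuffle): [7 3 0 6 1 5 2 4]
Position 6: card 2.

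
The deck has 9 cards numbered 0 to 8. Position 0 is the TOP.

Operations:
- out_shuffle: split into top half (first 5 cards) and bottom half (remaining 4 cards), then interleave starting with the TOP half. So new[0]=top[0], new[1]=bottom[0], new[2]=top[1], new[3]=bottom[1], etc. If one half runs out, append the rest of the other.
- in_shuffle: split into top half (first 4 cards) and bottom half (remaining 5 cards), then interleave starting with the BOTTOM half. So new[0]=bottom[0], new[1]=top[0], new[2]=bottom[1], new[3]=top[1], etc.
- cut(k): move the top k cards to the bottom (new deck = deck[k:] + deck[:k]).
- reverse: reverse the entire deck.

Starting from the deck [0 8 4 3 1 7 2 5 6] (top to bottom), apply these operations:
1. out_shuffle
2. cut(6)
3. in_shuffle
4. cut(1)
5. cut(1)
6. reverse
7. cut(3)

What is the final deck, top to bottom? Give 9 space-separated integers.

After op 1 (out_shuffle): [0 7 8 2 4 5 3 6 1]
After op 2 (cut(6)): [3 6 1 0 7 8 2 4 5]
After op 3 (in_shuffle): [7 3 8 6 2 1 4 0 5]
After op 4 (cut(1)): [3 8 6 2 1 4 0 5 7]
After op 5 (cut(1)): [8 6 2 1 4 0 5 7 3]
After op 6 (reverse): [3 7 5 0 4 1 2 6 8]
After op 7 (cut(3)): [0 4 1 2 6 8 3 7 5]

Answer: 0 4 1 2 6 8 3 7 5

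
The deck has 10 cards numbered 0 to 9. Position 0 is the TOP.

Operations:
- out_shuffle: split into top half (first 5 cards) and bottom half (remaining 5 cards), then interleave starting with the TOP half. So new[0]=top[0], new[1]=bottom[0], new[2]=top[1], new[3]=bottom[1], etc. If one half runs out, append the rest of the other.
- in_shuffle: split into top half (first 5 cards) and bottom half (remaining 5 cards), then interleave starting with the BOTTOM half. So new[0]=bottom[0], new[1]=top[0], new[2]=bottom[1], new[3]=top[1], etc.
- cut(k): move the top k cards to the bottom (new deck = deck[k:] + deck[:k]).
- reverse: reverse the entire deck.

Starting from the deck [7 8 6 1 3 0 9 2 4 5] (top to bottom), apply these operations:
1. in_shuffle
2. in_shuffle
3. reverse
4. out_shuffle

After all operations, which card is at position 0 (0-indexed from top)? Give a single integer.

Answer: 2

Derivation:
After op 1 (in_shuffle): [0 7 9 8 2 6 4 1 5 3]
After op 2 (in_shuffle): [6 0 4 7 1 9 5 8 3 2]
After op 3 (reverse): [2 3 8 5 9 1 7 4 0 6]
After op 4 (out_shuffle): [2 1 3 7 8 4 5 0 9 6]
Position 0: card 2.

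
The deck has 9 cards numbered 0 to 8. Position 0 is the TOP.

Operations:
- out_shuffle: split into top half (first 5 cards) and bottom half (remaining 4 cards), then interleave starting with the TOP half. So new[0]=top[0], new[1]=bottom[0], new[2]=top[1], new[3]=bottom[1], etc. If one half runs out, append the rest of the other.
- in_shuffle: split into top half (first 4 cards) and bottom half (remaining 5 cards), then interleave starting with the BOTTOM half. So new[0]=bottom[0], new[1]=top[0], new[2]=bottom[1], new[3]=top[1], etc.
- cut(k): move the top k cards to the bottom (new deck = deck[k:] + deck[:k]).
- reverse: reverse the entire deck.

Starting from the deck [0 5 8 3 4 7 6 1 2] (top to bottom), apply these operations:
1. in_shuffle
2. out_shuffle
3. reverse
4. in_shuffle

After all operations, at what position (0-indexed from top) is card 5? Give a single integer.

After op 1 (in_shuffle): [4 0 7 5 6 8 1 3 2]
After op 2 (out_shuffle): [4 8 0 1 7 3 5 2 6]
After op 3 (reverse): [6 2 5 3 7 1 0 8 4]
After op 4 (in_shuffle): [7 6 1 2 0 5 8 3 4]
Card 5 is at position 5.

Answer: 5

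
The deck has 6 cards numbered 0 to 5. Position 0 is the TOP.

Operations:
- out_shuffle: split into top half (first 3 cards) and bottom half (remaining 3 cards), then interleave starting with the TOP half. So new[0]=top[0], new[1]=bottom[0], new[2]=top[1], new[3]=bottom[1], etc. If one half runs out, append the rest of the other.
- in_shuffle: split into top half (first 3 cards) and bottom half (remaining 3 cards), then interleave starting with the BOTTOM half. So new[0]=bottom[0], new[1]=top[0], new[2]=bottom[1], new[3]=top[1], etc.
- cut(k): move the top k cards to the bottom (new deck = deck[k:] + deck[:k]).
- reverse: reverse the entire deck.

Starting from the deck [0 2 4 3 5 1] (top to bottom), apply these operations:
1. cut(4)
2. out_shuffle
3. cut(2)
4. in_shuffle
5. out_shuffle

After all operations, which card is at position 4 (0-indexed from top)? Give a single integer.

After op 1 (cut(4)): [5 1 0 2 4 3]
After op 2 (out_shuffle): [5 2 1 4 0 3]
After op 3 (cut(2)): [1 4 0 3 5 2]
After op 4 (in_shuffle): [3 1 5 4 2 0]
After op 5 (out_shuffle): [3 4 1 2 5 0]
Position 4: card 5.

Answer: 5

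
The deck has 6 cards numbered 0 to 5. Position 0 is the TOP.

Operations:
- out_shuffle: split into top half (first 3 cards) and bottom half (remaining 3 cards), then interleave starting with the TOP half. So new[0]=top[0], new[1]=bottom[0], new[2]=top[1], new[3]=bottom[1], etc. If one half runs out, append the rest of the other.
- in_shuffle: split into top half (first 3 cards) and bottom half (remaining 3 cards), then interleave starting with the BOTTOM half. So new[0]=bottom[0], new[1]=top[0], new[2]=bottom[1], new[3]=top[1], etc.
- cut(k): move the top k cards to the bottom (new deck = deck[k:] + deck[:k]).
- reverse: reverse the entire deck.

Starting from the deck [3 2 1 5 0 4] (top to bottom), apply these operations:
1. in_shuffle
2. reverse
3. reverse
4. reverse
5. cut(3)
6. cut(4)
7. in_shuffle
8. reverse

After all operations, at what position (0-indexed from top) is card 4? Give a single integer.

After op 1 (in_shuffle): [5 3 0 2 4 1]
After op 2 (reverse): [1 4 2 0 3 5]
After op 3 (reverse): [5 3 0 2 4 1]
After op 4 (reverse): [1 4 2 0 3 5]
After op 5 (cut(3)): [0 3 5 1 4 2]
After op 6 (cut(4)): [4 2 0 3 5 1]
After op 7 (in_shuffle): [3 4 5 2 1 0]
After op 8 (reverse): [0 1 2 5 4 3]
Card 4 is at position 4.

Answer: 4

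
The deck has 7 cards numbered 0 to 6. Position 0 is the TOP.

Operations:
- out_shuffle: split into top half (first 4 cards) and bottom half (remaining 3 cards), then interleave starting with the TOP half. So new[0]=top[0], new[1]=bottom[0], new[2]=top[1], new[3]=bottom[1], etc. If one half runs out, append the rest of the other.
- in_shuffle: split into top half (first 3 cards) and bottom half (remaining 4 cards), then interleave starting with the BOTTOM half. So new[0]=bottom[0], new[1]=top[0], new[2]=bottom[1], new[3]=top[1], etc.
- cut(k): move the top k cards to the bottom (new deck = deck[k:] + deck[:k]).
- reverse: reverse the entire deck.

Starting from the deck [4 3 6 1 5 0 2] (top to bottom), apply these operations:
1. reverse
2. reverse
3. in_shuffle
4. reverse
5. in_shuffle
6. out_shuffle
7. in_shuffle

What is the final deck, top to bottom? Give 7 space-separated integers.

Answer: 0 3 5 4 1 2 6

Derivation:
After op 1 (reverse): [2 0 5 1 6 3 4]
After op 2 (reverse): [4 3 6 1 5 0 2]
After op 3 (in_shuffle): [1 4 5 3 0 6 2]
After op 4 (reverse): [2 6 0 3 5 4 1]
After op 5 (in_shuffle): [3 2 5 6 4 0 1]
After op 6 (out_shuffle): [3 4 2 0 5 1 6]
After op 7 (in_shuffle): [0 3 5 4 1 2 6]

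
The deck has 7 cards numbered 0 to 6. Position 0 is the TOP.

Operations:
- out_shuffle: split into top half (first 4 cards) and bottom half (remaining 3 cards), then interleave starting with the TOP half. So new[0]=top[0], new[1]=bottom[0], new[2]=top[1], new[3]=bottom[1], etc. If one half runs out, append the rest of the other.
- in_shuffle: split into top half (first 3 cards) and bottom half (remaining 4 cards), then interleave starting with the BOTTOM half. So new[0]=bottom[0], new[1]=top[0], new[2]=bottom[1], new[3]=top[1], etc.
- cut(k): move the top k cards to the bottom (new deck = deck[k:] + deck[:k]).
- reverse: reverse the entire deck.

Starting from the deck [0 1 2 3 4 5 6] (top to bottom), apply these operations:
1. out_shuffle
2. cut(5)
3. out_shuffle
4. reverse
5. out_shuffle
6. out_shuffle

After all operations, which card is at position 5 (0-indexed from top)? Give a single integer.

Answer: 5

Derivation:
After op 1 (out_shuffle): [0 4 1 5 2 6 3]
After op 2 (cut(5)): [6 3 0 4 1 5 2]
After op 3 (out_shuffle): [6 1 3 5 0 2 4]
After op 4 (reverse): [4 2 0 5 3 1 6]
After op 5 (out_shuffle): [4 3 2 1 0 6 5]
After op 6 (out_shuffle): [4 0 3 6 2 5 1]
Position 5: card 5.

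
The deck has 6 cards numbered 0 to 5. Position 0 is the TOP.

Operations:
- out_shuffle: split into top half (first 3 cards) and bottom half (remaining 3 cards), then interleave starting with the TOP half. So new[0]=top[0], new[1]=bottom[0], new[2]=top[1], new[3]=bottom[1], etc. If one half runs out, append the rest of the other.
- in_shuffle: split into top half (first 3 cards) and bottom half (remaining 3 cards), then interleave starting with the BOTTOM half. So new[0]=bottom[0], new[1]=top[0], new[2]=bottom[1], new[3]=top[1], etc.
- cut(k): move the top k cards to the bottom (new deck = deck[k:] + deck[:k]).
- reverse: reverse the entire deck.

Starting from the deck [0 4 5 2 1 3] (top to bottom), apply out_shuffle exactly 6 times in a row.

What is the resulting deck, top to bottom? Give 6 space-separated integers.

After op 1 (out_shuffle): [0 2 4 1 5 3]
After op 2 (out_shuffle): [0 1 2 5 4 3]
After op 3 (out_shuffle): [0 5 1 4 2 3]
After op 4 (out_shuffle): [0 4 5 2 1 3]
After op 5 (out_shuffle): [0 2 4 1 5 3]
After op 6 (out_shuffle): [0 1 2 5 4 3]

Answer: 0 1 2 5 4 3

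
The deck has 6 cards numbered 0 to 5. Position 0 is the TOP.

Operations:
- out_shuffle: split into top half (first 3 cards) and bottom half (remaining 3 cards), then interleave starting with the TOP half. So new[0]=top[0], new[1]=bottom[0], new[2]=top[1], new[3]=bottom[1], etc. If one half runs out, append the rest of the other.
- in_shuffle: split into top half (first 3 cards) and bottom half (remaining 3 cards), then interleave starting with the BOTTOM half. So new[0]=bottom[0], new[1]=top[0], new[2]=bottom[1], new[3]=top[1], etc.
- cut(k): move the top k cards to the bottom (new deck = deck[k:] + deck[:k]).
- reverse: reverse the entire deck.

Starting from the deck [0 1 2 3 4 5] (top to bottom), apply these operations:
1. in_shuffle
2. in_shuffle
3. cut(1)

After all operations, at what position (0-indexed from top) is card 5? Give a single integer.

Answer: 1

Derivation:
After op 1 (in_shuffle): [3 0 4 1 5 2]
After op 2 (in_shuffle): [1 3 5 0 2 4]
After op 3 (cut(1)): [3 5 0 2 4 1]
Card 5 is at position 1.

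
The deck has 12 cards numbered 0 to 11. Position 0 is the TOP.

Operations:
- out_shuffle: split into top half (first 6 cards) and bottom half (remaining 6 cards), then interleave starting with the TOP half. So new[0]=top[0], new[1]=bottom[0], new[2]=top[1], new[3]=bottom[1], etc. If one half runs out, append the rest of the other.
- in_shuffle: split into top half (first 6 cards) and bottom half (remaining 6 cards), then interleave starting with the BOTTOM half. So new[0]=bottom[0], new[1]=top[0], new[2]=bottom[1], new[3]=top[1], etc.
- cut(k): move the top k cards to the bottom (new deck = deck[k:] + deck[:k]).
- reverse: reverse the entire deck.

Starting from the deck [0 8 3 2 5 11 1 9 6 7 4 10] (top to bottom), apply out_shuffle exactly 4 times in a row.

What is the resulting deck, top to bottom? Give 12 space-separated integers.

Answer: 0 7 9 11 2 8 4 6 1 5 3 10

Derivation:
After op 1 (out_shuffle): [0 1 8 9 3 6 2 7 5 4 11 10]
After op 2 (out_shuffle): [0 2 1 7 8 5 9 4 3 11 6 10]
After op 3 (out_shuffle): [0 9 2 4 1 3 7 11 8 6 5 10]
After op 4 (out_shuffle): [0 7 9 11 2 8 4 6 1 5 3 10]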